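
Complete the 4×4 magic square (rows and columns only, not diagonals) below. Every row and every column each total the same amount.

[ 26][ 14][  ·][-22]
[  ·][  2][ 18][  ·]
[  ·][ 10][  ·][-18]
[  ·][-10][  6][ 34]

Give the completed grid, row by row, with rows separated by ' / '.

26 14 -2 -22 / -26 2 18 22 / 30 10 -6 -18 / -14 -10 6 34

Column 2 is already complete: 14 + 2 + 10 + -10 = 16, so that is the magic constant.
Row 1: 26 + 14 + (-22) + ? = 16, so (1,3) = -2.
Row 4 needs 16; the known cells sum to 30, so (4,1) = -14.
From column 3, 16 − (-2 + 18 + 6) gives (3,3) = -6.
Column 4 needs 16; the known cells sum to -6, so (2,4) = 22.
Row 2: 2 + 18 + 22 + ? = 16, so (2,1) = -26.
Row 3: 10 + (-6) + (-18) + ? = 16, so (3,1) = 30.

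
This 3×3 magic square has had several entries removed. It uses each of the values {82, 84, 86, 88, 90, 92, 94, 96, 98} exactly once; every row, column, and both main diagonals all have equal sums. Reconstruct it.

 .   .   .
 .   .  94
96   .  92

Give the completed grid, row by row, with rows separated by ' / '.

The 9 entries sum to 810, so each line sums to 810/3 = 270.
Row 3 must total 270; the given cells sum to 188, so (3,2) = 82.
Column 3 needs 270; the known cells sum to 186, so (1,3) = 84.
The remaining cell in anti-diagonal is (2,2) = 270 − 180 = 90.
Row 2: 90 + 94 + ? = 270, so (2,1) = 86.
Column 1 needs 270; the known cells sum to 182, so (1,1) = 88.
Column 2 needs 270; the known cells sum to 172, so (1,2) = 98.

88 98 84 / 86 90 94 / 96 82 92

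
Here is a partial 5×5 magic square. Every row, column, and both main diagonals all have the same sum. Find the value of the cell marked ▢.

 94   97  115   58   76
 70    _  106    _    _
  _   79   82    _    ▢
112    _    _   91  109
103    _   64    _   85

118

Row 1 is complete and sums to 440; that is the magic constant.
Using column 1: 94 + 70 + 112 + 103 + ? → (3,1) = 440 − 379 = 61.
From column 3, 440 − (115 + 106 + 82 + 64) gives (4,3) = 73.
Main diagonal must total 440; the given cells sum to 352, so (2,2) = 88.
From row 4, 440 − (112 + 73 + 91 + 109) gives (4,2) = 55.
From column 2, 440 − (97 + 88 + 79 + 55) gives (5,2) = 121.
The remaining cell in anti-diagonal is (2,4) = 440 − 316 = 124.
From row 2, 440 − (70 + 88 + 106 + 124) gives (2,5) = 52.
The remaining cell in row 5 is (5,4) = 440 − 373 = 67.
Column 4 must total 440; the given cells sum to 340, so (3,4) = 100.
Column 5 needs 440; the known cells sum to 322, so (3,5) = 118.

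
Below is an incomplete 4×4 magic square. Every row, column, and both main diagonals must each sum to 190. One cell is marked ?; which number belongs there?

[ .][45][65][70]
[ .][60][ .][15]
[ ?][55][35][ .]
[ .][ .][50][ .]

80

The remaining cell in row 1 is (1,1) = 190 − 180 = 10.
Column 2 needs 190; the known cells sum to 160, so (4,2) = 30.
The remaining cell in column 3 is (2,3) = 190 − 150 = 40.
Main diagonal: 10 + 60 + 35 + ? = 190, so (4,4) = 85.
Anti-diagonal: 70 + 40 + 55 + ? = 190, so (4,1) = 25.
Row 2 must total 190; the given cells sum to 115, so (2,1) = 75.
From column 1, 190 − (10 + 75 + 25) gives (3,1) = 80.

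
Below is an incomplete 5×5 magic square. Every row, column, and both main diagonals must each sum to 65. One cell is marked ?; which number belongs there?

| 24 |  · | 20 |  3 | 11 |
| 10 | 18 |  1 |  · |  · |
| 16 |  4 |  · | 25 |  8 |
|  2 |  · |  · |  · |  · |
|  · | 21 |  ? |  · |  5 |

From row 1, 65 − (24 + 20 + 3 + 11) gives (1,2) = 7.
Row 3: 16 + 4 + 25 + 8 + ? = 65, so (3,3) = 12.
Column 1 must total 65; the given cells sum to 52, so (5,1) = 13.
The remaining cell in column 2 is (4,2) = 65 − 50 = 15.
Using main diagonal: 24 + 18 + 12 + 5 + ? → (4,4) = 65 − 59 = 6.
Anti-diagonal needs 65; the known cells sum to 51, so (2,4) = 14.
From row 2, 65 − (10 + 18 + 1 + 14) gives (2,5) = 22.
The remaining cell in column 4 is (5,4) = 65 − 48 = 17.
Column 5 needs 65; the known cells sum to 46, so (4,5) = 19.
Row 4 must total 65; the given cells sum to 42, so (4,3) = 23.
Row 5: 13 + 21 + 17 + 5 + ? = 65, so (5,3) = 9.

9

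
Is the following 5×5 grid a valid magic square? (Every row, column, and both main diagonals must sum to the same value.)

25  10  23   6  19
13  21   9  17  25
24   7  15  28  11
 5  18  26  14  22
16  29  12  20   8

Row 1: 25 + 10 + 23 + 6 + 19 = 83.
Row 2: 13 + 21 + 9 + 17 + 25 = 85.
Row 3: 24 + 7 + 15 + 28 + 11 = 85.
Row 4: 5 + 18 + 26 + 14 + 22 = 85.
Row 5: 16 + 29 + 12 + 20 + 8 = 85.
Column 1: 25 + 13 + 24 + 5 + 16 = 83.
Column 2: 10 + 21 + 7 + 18 + 29 = 85.
Column 3: 23 + 9 + 15 + 26 + 12 = 85.
Column 4: 6 + 17 + 28 + 14 + 20 = 85.
Column 5: 19 + 25 + 11 + 22 + 8 = 85.
Main diagonal: 25 + 21 + 15 + 14 + 8 = 83.
Anti-diagonal: 19 + 17 + 15 + 18 + 16 = 85.

No — row 2 sums to 85 but column 1 sums to 83.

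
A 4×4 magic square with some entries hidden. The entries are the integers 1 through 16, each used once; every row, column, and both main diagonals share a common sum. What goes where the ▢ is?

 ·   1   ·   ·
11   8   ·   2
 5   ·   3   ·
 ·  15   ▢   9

6

The entries are 1 through 16, which sum to 136, so each line sums to 136/4 = 34.
Row 2 must total 34; the given cells sum to 21, so (2,3) = 13.
The remaining cell in column 2 is (3,2) = 34 − 24 = 10.
Main diagonal: 8 + 3 + 9 + ? = 34, so (1,1) = 14.
Row 3: 5 + 10 + 3 + ? = 34, so (3,4) = 16.
Column 1 needs 34; the known cells sum to 30, so (4,1) = 4.
Using column 4: 2 + 16 + 9 + ? → (1,4) = 34 − 27 = 7.
Row 1 must total 34; the given cells sum to 22, so (1,3) = 12.
The remaining cell in row 4 is (4,3) = 34 − 28 = 6.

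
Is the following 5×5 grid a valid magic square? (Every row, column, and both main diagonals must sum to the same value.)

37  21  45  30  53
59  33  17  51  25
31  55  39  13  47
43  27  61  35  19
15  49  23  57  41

No — row 4 sums to 185 but row 1 sums to 186.

Row 1: 37 + 21 + 45 + 30 + 53 = 186.
Row 2: 59 + 33 + 17 + 51 + 25 = 185.
Row 3: 31 + 55 + 39 + 13 + 47 = 185.
Row 4: 43 + 27 + 61 + 35 + 19 = 185.
Row 5: 15 + 49 + 23 + 57 + 41 = 185.
Column 1: 37 + 59 + 31 + 43 + 15 = 185.
Column 2: 21 + 33 + 55 + 27 + 49 = 185.
Column 3: 45 + 17 + 39 + 61 + 23 = 185.
Column 4: 30 + 51 + 13 + 35 + 57 = 186.
Column 5: 53 + 25 + 47 + 19 + 41 = 185.
Main diagonal: 37 + 33 + 39 + 35 + 41 = 185.
Anti-diagonal: 53 + 51 + 39 + 27 + 15 = 185.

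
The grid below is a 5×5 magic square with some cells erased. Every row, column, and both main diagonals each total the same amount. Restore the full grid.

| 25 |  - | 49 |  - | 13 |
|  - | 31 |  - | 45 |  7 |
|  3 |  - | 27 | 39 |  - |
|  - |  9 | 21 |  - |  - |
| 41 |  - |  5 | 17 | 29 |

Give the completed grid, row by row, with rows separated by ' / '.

Anti-diagonal is already complete: 13 + 45 + 27 + 9 + 41 = 135, so that is the magic constant.
Using row 5: 41 + 5 + 17 + 29 + ? → (5,2) = 135 − 92 = 43.
Column 3 needs 135; the known cells sum to 102, so (2,3) = 33.
Main diagonal needs 135; the known cells sum to 112, so (4,4) = 23.
From row 2, 135 − (31 + 33 + 45 + 7) gives (2,1) = 19.
Using column 1: 25 + 19 + 3 + 41 + ? → (4,1) = 135 − 88 = 47.
Column 4: 45 + 39 + 23 + 17 + ? = 135, so (1,4) = 11.
Row 1 must total 135; the given cells sum to 98, so (1,2) = 37.
Row 4 must total 135; the given cells sum to 100, so (4,5) = 35.
The remaining cell in column 2 is (3,2) = 135 − 120 = 15.
Column 5 must total 135; the given cells sum to 84, so (3,5) = 51.

25 37 49 11 13 / 19 31 33 45 7 / 3 15 27 39 51 / 47 9 21 23 35 / 41 43 5 17 29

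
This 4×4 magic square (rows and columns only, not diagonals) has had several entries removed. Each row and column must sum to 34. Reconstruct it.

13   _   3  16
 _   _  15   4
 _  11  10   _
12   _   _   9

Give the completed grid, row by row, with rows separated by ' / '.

Using row 1: 13 + 3 + 16 + ? → (1,2) = 34 − 32 = 2.
Column 3: 3 + 15 + 10 + ? = 34, so (4,3) = 6.
Column 4: 16 + 4 + 9 + ? = 34, so (3,4) = 5.
Row 3: 11 + 10 + 5 + ? = 34, so (3,1) = 8.
Row 4: 12 + 6 + 9 + ? = 34, so (4,2) = 7.
Using column 1: 13 + 8 + 12 + ? → (2,1) = 34 − 33 = 1.
Column 2: 2 + 11 + 7 + ? = 34, so (2,2) = 14.

13 2 3 16 / 1 14 15 4 / 8 11 10 5 / 12 7 6 9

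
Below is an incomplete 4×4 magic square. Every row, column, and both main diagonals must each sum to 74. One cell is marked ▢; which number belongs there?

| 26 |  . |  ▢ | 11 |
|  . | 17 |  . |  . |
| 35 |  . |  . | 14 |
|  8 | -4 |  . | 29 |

-1

Row 4 needs 74; the known cells sum to 33, so (4,3) = 41.
From column 1, 74 − (26 + 35 + 8) gives (2,1) = 5.
From column 4, 74 − (11 + 14 + 29) gives (2,4) = 20.
Using main diagonal: 26 + 17 + 29 + ? → (3,3) = 74 − 72 = 2.
Row 2 needs 74; the known cells sum to 42, so (2,3) = 32.
Row 3 must total 74; the given cells sum to 51, so (3,2) = 23.
Column 2 needs 74; the known cells sum to 36, so (1,2) = 38.
From column 3, 74 − (32 + 2 + 41) gives (1,3) = -1.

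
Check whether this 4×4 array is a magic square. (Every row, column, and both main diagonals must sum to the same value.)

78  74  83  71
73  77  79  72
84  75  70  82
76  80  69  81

Row 1: 78 + 74 + 83 + 71 = 306.
Row 2: 73 + 77 + 79 + 72 = 301.
Row 3: 84 + 75 + 70 + 82 = 311.
Row 4: 76 + 80 + 69 + 81 = 306.
Column 1: 78 + 73 + 84 + 76 = 311.
Column 2: 74 + 77 + 75 + 80 = 306.
Column 3: 83 + 79 + 70 + 69 = 301.
Column 4: 71 + 72 + 82 + 81 = 306.
Main diagonal: 78 + 77 + 70 + 81 = 306.
Anti-diagonal: 71 + 79 + 75 + 76 = 301.

No — column 1 sums to 311 but main diagonal sums to 306.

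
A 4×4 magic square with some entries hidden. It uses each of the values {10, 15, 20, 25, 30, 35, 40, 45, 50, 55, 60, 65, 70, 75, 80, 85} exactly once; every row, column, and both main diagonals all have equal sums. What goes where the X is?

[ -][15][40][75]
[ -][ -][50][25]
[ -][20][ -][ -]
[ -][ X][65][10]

70

The 16 entries sum to 760, so each line sums to 760/4 = 190.
Row 1 must total 190; the given cells sum to 130, so (1,1) = 60.
Column 3 needs 190; the known cells sum to 155, so (3,3) = 35.
Column 4 must total 190; the given cells sum to 110, so (3,4) = 80.
Main diagonal needs 190; the known cells sum to 105, so (2,2) = 85.
Anti-diagonal must total 190; the given cells sum to 145, so (4,1) = 45.
The remaining cell in row 2 is (2,1) = 190 − 160 = 30.
Row 3 needs 190; the known cells sum to 135, so (3,1) = 55.
Row 4 must total 190; the given cells sum to 120, so (4,2) = 70.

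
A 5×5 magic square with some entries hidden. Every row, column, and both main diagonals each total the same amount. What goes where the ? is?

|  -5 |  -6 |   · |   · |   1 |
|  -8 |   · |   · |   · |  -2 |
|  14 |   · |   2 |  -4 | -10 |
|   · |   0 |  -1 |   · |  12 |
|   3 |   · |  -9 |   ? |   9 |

10

Column 5 is complete and sums to 10; that is the magic constant.
Row 3 must total 10; the given cells sum to 2, so (3,2) = 8.
From column 1, 10 − (-5 + (-8) + 14 + 3) gives (4,1) = 6.
Anti-diagonal needs 10; the known cells sum to 6, so (2,4) = 4.
Using row 4: 6 + 0 + (-1) + 12 + ? → (4,4) = 10 − 17 = -7.
The remaining cell in main diagonal is (2,2) = 10 − (-1) = 11.
Using row 2: -8 + 11 + 4 + (-2) + ? → (2,3) = 10 − 5 = 5.
Using column 2: -6 + 11 + 8 + 0 + ? → (5,2) = 10 − 13 = -3.
From column 3, 10 − (5 + 2 + (-1) + (-9)) gives (1,3) = 13.
Row 1: -5 + (-6) + 13 + 1 + ? = 10, so (1,4) = 7.
From row 5, 10 − (3 + (-3) + (-9) + 9) gives (5,4) = 10.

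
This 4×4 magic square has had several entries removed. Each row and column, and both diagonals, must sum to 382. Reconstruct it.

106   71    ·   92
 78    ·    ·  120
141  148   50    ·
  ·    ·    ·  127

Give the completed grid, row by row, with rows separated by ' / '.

Row 1: 106 + 71 + 92 + ? = 382, so (1,3) = 113.
Row 3 needs 382; the known cells sum to 339, so (3,4) = 43.
Column 1 needs 382; the known cells sum to 325, so (4,1) = 57.
The remaining cell in main diagonal is (2,2) = 382 − 283 = 99.
Anti-diagonal needs 382; the known cells sum to 297, so (2,3) = 85.
The remaining cell in column 2 is (4,2) = 382 − 318 = 64.
From column 3, 382 − (113 + 85 + 50) gives (4,3) = 134.

106 71 113 92 / 78 99 85 120 / 141 148 50 43 / 57 64 134 127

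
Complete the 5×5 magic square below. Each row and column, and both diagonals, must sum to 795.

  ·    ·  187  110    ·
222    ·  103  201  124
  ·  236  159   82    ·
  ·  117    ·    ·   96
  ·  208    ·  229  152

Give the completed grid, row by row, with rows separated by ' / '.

From row 2, 795 − (222 + 103 + 201 + 124) gives (2,2) = 145.
From column 2, 795 − (145 + 236 + 117 + 208) gives (1,2) = 89.
Using column 4: 110 + 201 + 82 + 229 + ? → (4,4) = 795 − 622 = 173.
From main diagonal, 795 − (145 + 159 + 173 + 152) gives (1,1) = 166.
Row 1 needs 795; the known cells sum to 552, so (1,5) = 243.
Using column 5: 243 + 124 + 96 + 152 + ? → (3,5) = 795 − 615 = 180.
From anti-diagonal, 795 − (243 + 201 + 159 + 117) gives (5,1) = 75.
Row 3 must total 795; the given cells sum to 657, so (3,1) = 138.
Row 5 needs 795; the known cells sum to 664, so (5,3) = 131.
Using column 1: 166 + 222 + 138 + 75 + ? → (4,1) = 795 − 601 = 194.
Using column 3: 187 + 103 + 159 + 131 + ? → (4,3) = 795 − 580 = 215.

166 89 187 110 243 / 222 145 103 201 124 / 138 236 159 82 180 / 194 117 215 173 96 / 75 208 131 229 152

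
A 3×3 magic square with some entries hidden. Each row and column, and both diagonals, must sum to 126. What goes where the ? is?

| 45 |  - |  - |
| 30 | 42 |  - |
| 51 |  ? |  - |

Row 2: 30 + 42 + ? = 126, so (2,3) = 54.
From main diagonal, 126 − (45 + 42) gives (3,3) = 39.
From anti-diagonal, 126 − (42 + 51) gives (1,3) = 33.
Row 1 must total 126; the given cells sum to 78, so (1,2) = 48.
Row 3 must total 126; the given cells sum to 90, so (3,2) = 36.

36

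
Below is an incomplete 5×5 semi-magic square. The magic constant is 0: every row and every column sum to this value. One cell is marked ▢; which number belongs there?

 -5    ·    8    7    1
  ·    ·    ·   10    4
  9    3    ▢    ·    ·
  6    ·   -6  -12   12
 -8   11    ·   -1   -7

2

Using row 1: -5 + 8 + 7 + 1 + ? → (1,2) = 0 − 11 = -11.
Using row 4: 6 + (-6) + (-12) + 12 + ? → (4,2) = 0 − 0 = 0.
Using row 5: -8 + 11 + (-1) + (-7) + ? → (5,3) = 0 − (-5) = 5.
Column 1 needs 0; the known cells sum to 2, so (2,1) = -2.
Column 2: -11 + 3 + 0 + 11 + ? = 0, so (2,2) = -3.
Column 4: 7 + 10 + (-12) + (-1) + ? = 0, so (3,4) = -4.
From column 5, 0 − (1 + 4 + 12 + (-7)) gives (3,5) = -10.
From row 2, 0 − (-2 + (-3) + 10 + 4) gives (2,3) = -9.
Row 3: 9 + 3 + (-4) + (-10) + ? = 0, so (3,3) = 2.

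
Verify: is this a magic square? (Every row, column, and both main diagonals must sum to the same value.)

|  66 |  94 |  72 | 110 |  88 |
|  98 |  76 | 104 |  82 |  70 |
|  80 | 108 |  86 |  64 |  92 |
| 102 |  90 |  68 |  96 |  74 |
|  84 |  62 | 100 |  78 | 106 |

Yes

Row 1: 66 + 94 + 72 + 110 + 88 = 430.
Row 2: 98 + 76 + 104 + 82 + 70 = 430.
Row 3: 80 + 108 + 86 + 64 + 92 = 430.
Row 4: 102 + 90 + 68 + 96 + 74 = 430.
Row 5: 84 + 62 + 100 + 78 + 106 = 430.
Column 1: 66 + 98 + 80 + 102 + 84 = 430.
Column 2: 94 + 76 + 108 + 90 + 62 = 430.
Column 3: 72 + 104 + 86 + 68 + 100 = 430.
Column 4: 110 + 82 + 64 + 96 + 78 = 430.
Column 5: 88 + 70 + 92 + 74 + 106 = 430.
Main diagonal: 66 + 76 + 86 + 96 + 106 = 430.
Anti-diagonal: 88 + 82 + 86 + 90 + 84 = 430.
All lines sum to 430.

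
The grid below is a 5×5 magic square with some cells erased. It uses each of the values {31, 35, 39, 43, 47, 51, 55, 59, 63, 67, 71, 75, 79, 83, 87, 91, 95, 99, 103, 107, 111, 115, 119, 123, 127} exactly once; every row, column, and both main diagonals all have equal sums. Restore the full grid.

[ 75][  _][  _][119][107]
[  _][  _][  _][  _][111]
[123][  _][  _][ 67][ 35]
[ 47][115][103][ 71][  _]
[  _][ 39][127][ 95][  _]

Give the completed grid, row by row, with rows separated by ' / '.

The 25 entries sum to 1975, so each line sums to 1975/5 = 395.
Row 4 must total 395; the given cells sum to 336, so (4,5) = 59.
Column 4 must total 395; the given cells sum to 352, so (2,4) = 43.
Column 5 must total 395; the given cells sum to 312, so (5,5) = 83.
Row 5 needs 395; the known cells sum to 344, so (5,1) = 51.
Column 1 must total 395; the given cells sum to 296, so (2,1) = 99.
Anti-diagonal: 107 + 43 + 115 + 51 + ? = 395, so (3,3) = 79.
Row 3 needs 395; the known cells sum to 304, so (3,2) = 91.
Main diagonal must total 395; the given cells sum to 308, so (2,2) = 87.
Row 2 needs 395; the known cells sum to 340, so (2,3) = 55.
Using column 2: 87 + 91 + 115 + 39 + ? → (1,2) = 395 − 332 = 63.
Column 3 must total 395; the given cells sum to 364, so (1,3) = 31.

75 63 31 119 107 / 99 87 55 43 111 / 123 91 79 67 35 / 47 115 103 71 59 / 51 39 127 95 83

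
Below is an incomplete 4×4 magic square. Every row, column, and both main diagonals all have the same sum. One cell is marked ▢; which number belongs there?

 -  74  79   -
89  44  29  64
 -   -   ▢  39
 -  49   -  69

Row 2 is complete and sums to 226; that is the magic constant.
Using column 2: 74 + 44 + 49 + ? → (3,2) = 226 − 167 = 59.
Column 4 needs 226; the known cells sum to 172, so (1,4) = 54.
From anti-diagonal, 226 − (54 + 29 + 59) gives (4,1) = 84.
Row 1 needs 226; the known cells sum to 207, so (1,1) = 19.
The remaining cell in row 4 is (4,3) = 226 − 202 = 24.
Column 1 needs 226; the known cells sum to 192, so (3,1) = 34.
Using column 3: 79 + 29 + 24 + ? → (3,3) = 226 − 132 = 94.

94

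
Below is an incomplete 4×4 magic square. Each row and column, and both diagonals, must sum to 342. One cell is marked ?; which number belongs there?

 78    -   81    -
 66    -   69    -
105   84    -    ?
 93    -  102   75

Using row 4: 93 + 102 + 75 + ? → (4,2) = 342 − 270 = 72.
From column 3, 342 − (81 + 69 + 102) gives (3,3) = 90.
From main diagonal, 342 − (78 + 90 + 75) gives (2,2) = 99.
The remaining cell in anti-diagonal is (1,4) = 342 − 246 = 96.
Row 1 must total 342; the given cells sum to 255, so (1,2) = 87.
The remaining cell in row 2 is (2,4) = 342 − 234 = 108.
From row 3, 342 − (105 + 84 + 90) gives (3,4) = 63.

63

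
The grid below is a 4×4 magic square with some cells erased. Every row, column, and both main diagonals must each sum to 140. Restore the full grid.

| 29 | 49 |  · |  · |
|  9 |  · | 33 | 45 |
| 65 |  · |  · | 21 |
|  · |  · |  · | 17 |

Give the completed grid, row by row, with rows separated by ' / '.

29 49 5 57 / 9 53 33 45 / 65 13 41 21 / 37 25 61 17

Row 2 must total 140; the given cells sum to 87, so (2,2) = 53.
Column 1 needs 140; the known cells sum to 103, so (4,1) = 37.
The remaining cell in column 4 is (1,4) = 140 − 83 = 57.
Main diagonal needs 140; the known cells sum to 99, so (3,3) = 41.
From anti-diagonal, 140 − (57 + 33 + 37) gives (3,2) = 13.
Row 1 must total 140; the given cells sum to 135, so (1,3) = 5.
Column 2 must total 140; the given cells sum to 115, so (4,2) = 25.
The remaining cell in column 3 is (4,3) = 140 − 79 = 61.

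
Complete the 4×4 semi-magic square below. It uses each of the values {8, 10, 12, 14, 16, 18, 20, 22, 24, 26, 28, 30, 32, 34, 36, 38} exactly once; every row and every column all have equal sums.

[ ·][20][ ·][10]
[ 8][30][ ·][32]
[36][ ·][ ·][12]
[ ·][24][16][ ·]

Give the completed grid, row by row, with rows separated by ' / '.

34 20 28 10 / 8 30 22 32 / 36 18 26 12 / 14 24 16 38

The 16 entries sum to 368, so each line sums to 368/4 = 92.
The remaining cell in row 2 is (2,3) = 92 − 70 = 22.
Column 2: 20 + 30 + 24 + ? = 92, so (3,2) = 18.
Column 4 must total 92; the given cells sum to 54, so (4,4) = 38.
Row 3: 36 + 18 + 12 + ? = 92, so (3,3) = 26.
From row 4, 92 − (24 + 16 + 38) gives (4,1) = 14.
Column 1 must total 92; the given cells sum to 58, so (1,1) = 34.
Using column 3: 22 + 26 + 16 + ? → (1,3) = 92 − 64 = 28.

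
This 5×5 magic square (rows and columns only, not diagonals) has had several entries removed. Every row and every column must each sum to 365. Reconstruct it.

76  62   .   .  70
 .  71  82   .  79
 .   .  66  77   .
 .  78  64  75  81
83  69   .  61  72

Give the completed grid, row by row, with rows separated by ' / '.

Row 4 must total 365; the given cells sum to 298, so (4,1) = 67.
Row 5: 83 + 69 + 61 + 72 + ? = 365, so (5,3) = 80.
The remaining cell in column 2 is (3,2) = 365 − 280 = 85.
Column 3: 82 + 66 + 64 + 80 + ? = 365, so (1,3) = 73.
Column 5 must total 365; the given cells sum to 302, so (3,5) = 63.
From row 1, 365 − (76 + 62 + 73 + 70) gives (1,4) = 84.
Row 3: 85 + 66 + 77 + 63 + ? = 365, so (3,1) = 74.
Column 1 needs 365; the known cells sum to 300, so (2,1) = 65.
Column 4: 84 + 77 + 75 + 61 + ? = 365, so (2,4) = 68.

76 62 73 84 70 / 65 71 82 68 79 / 74 85 66 77 63 / 67 78 64 75 81 / 83 69 80 61 72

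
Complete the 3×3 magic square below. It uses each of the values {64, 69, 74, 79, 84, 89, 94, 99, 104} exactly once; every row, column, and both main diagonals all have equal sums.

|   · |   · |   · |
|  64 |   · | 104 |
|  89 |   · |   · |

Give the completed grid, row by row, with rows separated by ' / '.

99 74 79 / 64 84 104 / 89 94 69

The 9 entries sum to 756, so each line sums to 756/3 = 252.
Row 2 must total 252; the given cells sum to 168, so (2,2) = 84.
From column 1, 252 − (64 + 89) gives (1,1) = 99.
Using main diagonal: 99 + 84 + ? → (3,3) = 252 − 183 = 69.
Anti-diagonal: 84 + 89 + ? = 252, so (1,3) = 79.
Using row 1: 99 + 79 + ? → (1,2) = 252 − 178 = 74.
Row 3 must total 252; the given cells sum to 158, so (3,2) = 94.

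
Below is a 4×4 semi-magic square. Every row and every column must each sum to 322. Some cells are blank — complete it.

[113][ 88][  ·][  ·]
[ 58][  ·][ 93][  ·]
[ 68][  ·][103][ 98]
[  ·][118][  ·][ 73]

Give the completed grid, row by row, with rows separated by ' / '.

113 88 78 43 / 58 63 93 108 / 68 53 103 98 / 83 118 48 73

The remaining cell in row 3 is (3,2) = 322 − 269 = 53.
Column 1 must total 322; the given cells sum to 239, so (4,1) = 83.
From column 2, 322 − (88 + 53 + 118) gives (2,2) = 63.
Row 2 must total 322; the given cells sum to 214, so (2,4) = 108.
From row 4, 322 − (83 + 118 + 73) gives (4,3) = 48.
Column 3: 93 + 103 + 48 + ? = 322, so (1,3) = 78.
Column 4: 108 + 98 + 73 + ? = 322, so (1,4) = 43.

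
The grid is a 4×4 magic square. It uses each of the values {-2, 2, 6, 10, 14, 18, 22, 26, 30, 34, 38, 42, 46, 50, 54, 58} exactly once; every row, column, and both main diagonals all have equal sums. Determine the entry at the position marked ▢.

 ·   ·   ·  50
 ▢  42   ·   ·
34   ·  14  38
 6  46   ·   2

The 16 entries sum to 448, so each line sums to 448/4 = 112.
The remaining cell in row 3 is (3,2) = 112 − 86 = 26.
Row 4: 6 + 46 + 2 + ? = 112, so (4,3) = 58.
Column 2 needs 112; the known cells sum to 114, so (1,2) = -2.
Using column 4: 50 + 38 + 2 + ? → (2,4) = 112 − 90 = 22.
Main diagonal needs 112; the known cells sum to 58, so (1,1) = 54.
The remaining cell in anti-diagonal is (2,3) = 112 − 82 = 30.
Row 1: 54 + (-2) + 50 + ? = 112, so (1,3) = 10.
Using row 2: 42 + 30 + 22 + ? → (2,1) = 112 − 94 = 18.

18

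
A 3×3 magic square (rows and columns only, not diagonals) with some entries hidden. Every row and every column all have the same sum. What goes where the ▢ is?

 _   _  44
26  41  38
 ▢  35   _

47

Row 2 is complete and sums to 105; that is the magic constant.
Using column 2: 41 + 35 + ? → (1,2) = 105 − 76 = 29.
Column 3 must total 105; the given cells sum to 82, so (3,3) = 23.
Row 1 must total 105; the given cells sum to 73, so (1,1) = 32.
From row 3, 105 − (35 + 23) gives (3,1) = 47.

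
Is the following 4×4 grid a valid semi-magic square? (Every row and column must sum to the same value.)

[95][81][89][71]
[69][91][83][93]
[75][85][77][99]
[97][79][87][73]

Yes

Row 1: 95 + 81 + 89 + 71 = 336.
Row 2: 69 + 91 + 83 + 93 = 336.
Row 3: 75 + 85 + 77 + 99 = 336.
Row 4: 97 + 79 + 87 + 73 = 336.
Column 1: 95 + 69 + 75 + 97 = 336.
Column 2: 81 + 91 + 85 + 79 = 336.
Column 3: 89 + 83 + 77 + 87 = 336.
Column 4: 71 + 93 + 99 + 73 = 336.
All lines sum to 336.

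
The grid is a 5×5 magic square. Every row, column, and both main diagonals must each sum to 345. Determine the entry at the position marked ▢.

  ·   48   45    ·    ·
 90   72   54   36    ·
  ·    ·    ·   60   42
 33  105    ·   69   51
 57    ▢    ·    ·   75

39

Row 2 must total 345; the given cells sum to 252, so (2,5) = 93.
Row 4 must total 345; the given cells sum to 258, so (4,3) = 87.
Using column 5: 93 + 42 + 51 + 75 + ? → (1,5) = 345 − 261 = 84.
From anti-diagonal, 345 − (84 + 36 + 105 + 57) gives (3,3) = 63.
Column 3 must total 345; the given cells sum to 249, so (5,3) = 96.
Main diagonal must total 345; the given cells sum to 279, so (1,1) = 66.
Row 1 must total 345; the given cells sum to 243, so (1,4) = 102.
From column 1, 345 − (66 + 90 + 33 + 57) gives (3,1) = 99.
From column 4, 345 − (102 + 36 + 60 + 69) gives (5,4) = 78.
The remaining cell in row 3 is (3,2) = 345 − 264 = 81.
Row 5 needs 345; the known cells sum to 306, so (5,2) = 39.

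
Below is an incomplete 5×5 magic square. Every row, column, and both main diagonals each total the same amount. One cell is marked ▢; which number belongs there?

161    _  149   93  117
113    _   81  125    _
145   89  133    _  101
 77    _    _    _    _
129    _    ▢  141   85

97

Column 1 is complete and sums to 625; that is the magic constant.
From row 1, 625 − (161 + 149 + 93 + 117) gives (1,2) = 105.
Using row 3: 145 + 89 + 133 + 101 + ? → (3,4) = 625 − 468 = 157.
The remaining cell in column 4 is (4,4) = 625 − 516 = 109.
Main diagonal must total 625; the given cells sum to 488, so (2,2) = 137.
Anti-diagonal needs 625; the known cells sum to 504, so (4,2) = 121.
Using row 2: 113 + 137 + 81 + 125 + ? → (2,5) = 625 − 456 = 169.
From column 2, 625 − (105 + 137 + 89 + 121) gives (5,2) = 173.
Column 5: 117 + 169 + 101 + 85 + ? = 625, so (4,5) = 153.
Row 4 must total 625; the given cells sum to 460, so (4,3) = 165.
Using row 5: 129 + 173 + 141 + 85 + ? → (5,3) = 625 − 528 = 97.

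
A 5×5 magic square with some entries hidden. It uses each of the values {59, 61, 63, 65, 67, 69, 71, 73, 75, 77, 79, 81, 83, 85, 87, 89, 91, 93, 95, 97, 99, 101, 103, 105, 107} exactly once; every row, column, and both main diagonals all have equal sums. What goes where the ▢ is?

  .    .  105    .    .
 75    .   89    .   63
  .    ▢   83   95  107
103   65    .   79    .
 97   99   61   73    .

The 25 entries sum to 2075, so each line sums to 2075/5 = 415.
From row 5, 415 − (97 + 99 + 61 + 73) gives (5,5) = 85.
Column 3: 105 + 89 + 83 + 61 + ? = 415, so (4,3) = 77.
Row 4: 103 + 65 + 77 + 79 + ? = 415, so (4,5) = 91.
Column 5 must total 415; the given cells sum to 346, so (1,5) = 69.
Anti-diagonal: 69 + 83 + 65 + 97 + ? = 415, so (2,4) = 101.
Row 2 must total 415; the given cells sum to 328, so (2,2) = 87.
Column 4 must total 415; the given cells sum to 348, so (1,4) = 67.
Main diagonal must total 415; the given cells sum to 334, so (1,1) = 81.
The remaining cell in row 1 is (1,2) = 415 − 322 = 93.
From column 1, 415 − (81 + 75 + 103 + 97) gives (3,1) = 59.
Column 2 must total 415; the given cells sum to 344, so (3,2) = 71.

71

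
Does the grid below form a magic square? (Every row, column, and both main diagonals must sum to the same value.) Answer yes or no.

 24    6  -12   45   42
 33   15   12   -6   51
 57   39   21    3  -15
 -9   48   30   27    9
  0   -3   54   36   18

Yes

Row 1: 24 + 6 + (-12) + 45 + 42 = 105.
Row 2: 33 + 15 + 12 + (-6) + 51 = 105.
Row 3: 57 + 39 + 21 + 3 + (-15) = 105.
Row 4: -9 + 48 + 30 + 27 + 9 = 105.
Row 5: 0 + (-3) + 54 + 36 + 18 = 105.
Column 1: 24 + 33 + 57 + (-9) + 0 = 105.
Column 2: 6 + 15 + 39 + 48 + (-3) = 105.
Column 3: -12 + 12 + 21 + 30 + 54 = 105.
Column 4: 45 + (-6) + 3 + 27 + 36 = 105.
Column 5: 42 + 51 + (-15) + 9 + 18 = 105.
Main diagonal: 24 + 15 + 21 + 27 + 18 = 105.
Anti-diagonal: 42 + (-6) + 21 + 48 + 0 = 105.
All lines sum to 105.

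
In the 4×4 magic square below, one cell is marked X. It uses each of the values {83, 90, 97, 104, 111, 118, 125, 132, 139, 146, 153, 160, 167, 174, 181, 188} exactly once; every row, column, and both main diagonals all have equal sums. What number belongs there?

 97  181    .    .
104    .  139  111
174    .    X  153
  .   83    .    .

125

The 16 entries sum to 2168, so each line sums to 2168/4 = 542.
Using row 2: 104 + 139 + 111 + ? → (2,2) = 542 − 354 = 188.
Column 1 must total 542; the given cells sum to 375, so (4,1) = 167.
Column 2 needs 542; the known cells sum to 452, so (3,2) = 90.
Using anti-diagonal: 139 + 90 + 167 + ? → (1,4) = 542 − 396 = 146.
Row 1 needs 542; the known cells sum to 424, so (1,3) = 118.
From row 3, 542 − (174 + 90 + 153) gives (3,3) = 125.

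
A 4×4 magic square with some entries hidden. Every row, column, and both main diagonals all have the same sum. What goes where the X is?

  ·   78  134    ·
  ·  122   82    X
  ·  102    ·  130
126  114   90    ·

Column 2 is complete and sums to 416; that is the magic constant.
Row 4: 126 + 114 + 90 + ? = 416, so (4,4) = 86.
Column 3 must total 416; the given cells sum to 306, so (3,3) = 110.
Main diagonal needs 416; the known cells sum to 318, so (1,1) = 98.
Anti-diagonal: 82 + 102 + 126 + ? = 416, so (1,4) = 106.
The remaining cell in row 3 is (3,1) = 416 − 342 = 74.
From column 1, 416 − (98 + 74 + 126) gives (2,1) = 118.
The remaining cell in column 4 is (2,4) = 416 − 322 = 94.

94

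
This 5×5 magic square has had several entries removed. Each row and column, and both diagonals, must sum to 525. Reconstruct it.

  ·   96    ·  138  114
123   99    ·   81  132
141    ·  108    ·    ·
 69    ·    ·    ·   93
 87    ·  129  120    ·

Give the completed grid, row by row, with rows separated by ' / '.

105 96 72 138 114 / 123 99 90 81 132 / 141 117 108 84 75 / 69 135 126 102 93 / 87 78 129 120 111

Row 2 needs 525; the known cells sum to 435, so (2,3) = 90.
Column 1: 123 + 141 + 69 + 87 + ? = 525, so (1,1) = 105.
The remaining cell in anti-diagonal is (4,2) = 525 − 390 = 135.
Row 1: 105 + 96 + 138 + 114 + ? = 525, so (1,3) = 72.
Column 3: 72 + 90 + 108 + 129 + ? = 525, so (4,3) = 126.
From row 4, 525 − (69 + 135 + 126 + 93) gives (4,4) = 102.
The remaining cell in column 4 is (3,4) = 525 − 441 = 84.
From main diagonal, 525 − (105 + 99 + 108 + 102) gives (5,5) = 111.
The remaining cell in row 5 is (5,2) = 525 − 447 = 78.
From column 2, 525 − (96 + 99 + 135 + 78) gives (3,2) = 117.
From column 5, 525 − (114 + 132 + 93 + 111) gives (3,5) = 75.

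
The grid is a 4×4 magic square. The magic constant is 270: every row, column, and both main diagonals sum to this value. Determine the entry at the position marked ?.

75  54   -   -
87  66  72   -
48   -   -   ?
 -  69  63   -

90

Row 2: 87 + 66 + 72 + ? = 270, so (2,4) = 45.
Using column 1: 75 + 87 + 48 + ? → (4,1) = 270 − 210 = 60.
Using column 2: 54 + 66 + 69 + ? → (3,2) = 270 − 189 = 81.
Anti-diagonal needs 270; the known cells sum to 213, so (1,4) = 57.
Row 1 must total 270; the given cells sum to 186, so (1,3) = 84.
Using row 4: 60 + 69 + 63 + ? → (4,4) = 270 − 192 = 78.
Column 3: 84 + 72 + 63 + ? = 270, so (3,3) = 51.
From column 4, 270 − (57 + 45 + 78) gives (3,4) = 90.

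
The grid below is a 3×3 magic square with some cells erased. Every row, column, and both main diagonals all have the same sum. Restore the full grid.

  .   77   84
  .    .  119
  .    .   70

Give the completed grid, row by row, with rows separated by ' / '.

Column 3 is already complete: 84 + 119 + 70 = 273, so that is the magic constant.
The remaining cell in row 1 is (1,1) = 273 − 161 = 112.
Main diagonal: 112 + 70 + ? = 273, so (2,2) = 91.
The remaining cell in anti-diagonal is (3,1) = 273 − 175 = 98.
Row 2 needs 273; the known cells sum to 210, so (2,1) = 63.
Using row 3: 98 + 70 + ? → (3,2) = 273 − 168 = 105.

112 77 84 / 63 91 119 / 98 105 70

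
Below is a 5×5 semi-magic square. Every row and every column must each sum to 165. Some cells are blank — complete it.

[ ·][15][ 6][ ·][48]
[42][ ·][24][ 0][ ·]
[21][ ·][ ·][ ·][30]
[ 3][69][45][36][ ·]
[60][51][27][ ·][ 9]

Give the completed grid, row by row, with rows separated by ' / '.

Row 4 needs 165; the known cells sum to 153, so (4,5) = 12.
The remaining cell in row 5 is (5,4) = 165 − 147 = 18.
Column 1: 42 + 21 + 3 + 60 + ? = 165, so (1,1) = 39.
Column 3 needs 165; the known cells sum to 102, so (3,3) = 63.
Column 5 must total 165; the given cells sum to 99, so (2,5) = 66.
Row 1 must total 165; the given cells sum to 108, so (1,4) = 57.
Row 2 needs 165; the known cells sum to 132, so (2,2) = 33.
Using column 2: 15 + 33 + 69 + 51 + ? → (3,2) = 165 − 168 = -3.
Column 4 must total 165; the given cells sum to 111, so (3,4) = 54.

39 15 6 57 48 / 42 33 24 0 66 / 21 -3 63 54 30 / 3 69 45 36 12 / 60 51 27 18 9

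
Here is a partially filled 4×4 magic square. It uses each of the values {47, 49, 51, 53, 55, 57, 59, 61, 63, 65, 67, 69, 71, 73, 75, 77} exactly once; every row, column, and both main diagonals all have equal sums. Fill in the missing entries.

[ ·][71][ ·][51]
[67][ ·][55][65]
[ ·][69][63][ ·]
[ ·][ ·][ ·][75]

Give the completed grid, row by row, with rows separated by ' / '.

The 16 entries sum to 992, so each line sums to 992/4 = 248.
Row 2 needs 248; the known cells sum to 187, so (2,2) = 61.
Column 2: 71 + 61 + 69 + ? = 248, so (4,2) = 47.
The remaining cell in column 4 is (3,4) = 248 − 191 = 57.
Main diagonal must total 248; the given cells sum to 199, so (1,1) = 49.
Anti-diagonal must total 248; the given cells sum to 175, so (4,1) = 73.
Row 1 needs 248; the known cells sum to 171, so (1,3) = 77.
Row 3: 69 + 63 + 57 + ? = 248, so (3,1) = 59.
Row 4 needs 248; the known cells sum to 195, so (4,3) = 53.

49 71 77 51 / 67 61 55 65 / 59 69 63 57 / 73 47 53 75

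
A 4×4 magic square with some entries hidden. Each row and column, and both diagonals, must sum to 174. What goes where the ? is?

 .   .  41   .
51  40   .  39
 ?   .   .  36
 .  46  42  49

48

Row 2 must total 174; the given cells sum to 130, so (2,3) = 44.
Using row 4: 46 + 42 + 49 + ? → (4,1) = 174 − 137 = 37.
Column 3 needs 174; the known cells sum to 127, so (3,3) = 47.
Using column 4: 39 + 36 + 49 + ? → (1,4) = 174 − 124 = 50.
From main diagonal, 174 − (40 + 47 + 49) gives (1,1) = 38.
Anti-diagonal: 50 + 44 + 37 + ? = 174, so (3,2) = 43.
Row 1: 38 + 41 + 50 + ? = 174, so (1,2) = 45.
From row 3, 174 − (43 + 47 + 36) gives (3,1) = 48.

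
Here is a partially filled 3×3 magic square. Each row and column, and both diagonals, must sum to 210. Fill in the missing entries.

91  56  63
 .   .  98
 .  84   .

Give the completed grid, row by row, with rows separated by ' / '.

From column 2, 210 − (56 + 84) gives (2,2) = 70.
From column 3, 210 − (63 + 98) gives (3,3) = 49.
Anti-diagonal: 63 + 70 + ? = 210, so (3,1) = 77.
Row 2: 70 + 98 + ? = 210, so (2,1) = 42.

91 56 63 / 42 70 98 / 77 84 49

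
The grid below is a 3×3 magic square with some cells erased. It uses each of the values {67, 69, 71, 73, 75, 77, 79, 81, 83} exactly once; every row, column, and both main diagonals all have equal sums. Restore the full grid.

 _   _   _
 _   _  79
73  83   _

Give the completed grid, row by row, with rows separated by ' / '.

81 67 77 / 71 75 79 / 73 83 69

The 9 entries sum to 675, so each line sums to 675/3 = 225.
Row 3 needs 225; the known cells sum to 156, so (3,3) = 69.
Using column 3: 79 + 69 + ? → (1,3) = 225 − 148 = 77.
Anti-diagonal: 77 + 73 + ? = 225, so (2,2) = 75.
Row 2: 75 + 79 + ? = 225, so (2,1) = 71.
From column 1, 225 − (71 + 73) gives (1,1) = 81.
Column 2: 75 + 83 + ? = 225, so (1,2) = 67.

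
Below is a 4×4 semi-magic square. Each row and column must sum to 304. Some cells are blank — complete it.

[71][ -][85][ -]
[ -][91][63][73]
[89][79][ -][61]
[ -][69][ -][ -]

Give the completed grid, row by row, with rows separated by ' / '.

71 65 85 83 / 77 91 63 73 / 89 79 75 61 / 67 69 81 87

Using row 2: 91 + 63 + 73 + ? → (2,1) = 304 − 227 = 77.
Row 3 must total 304; the given cells sum to 229, so (3,3) = 75.
Using column 1: 71 + 77 + 89 + ? → (4,1) = 304 − 237 = 67.
From column 2, 304 − (91 + 79 + 69) gives (1,2) = 65.
Column 3 needs 304; the known cells sum to 223, so (4,3) = 81.
From row 1, 304 − (71 + 65 + 85) gives (1,4) = 83.
Row 4 needs 304; the known cells sum to 217, so (4,4) = 87.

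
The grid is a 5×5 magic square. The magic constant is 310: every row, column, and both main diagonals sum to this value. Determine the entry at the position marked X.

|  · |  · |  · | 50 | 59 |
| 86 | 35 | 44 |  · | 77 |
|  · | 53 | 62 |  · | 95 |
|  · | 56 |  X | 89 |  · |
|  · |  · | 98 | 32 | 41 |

80

Row 2: 86 + 35 + 44 + 77 + ? = 310, so (2,4) = 68.
From column 4, 310 − (50 + 68 + 89 + 32) gives (3,4) = 71.
From column 5, 310 − (59 + 77 + 95 + 41) gives (4,5) = 38.
Main diagonal must total 310; the given cells sum to 227, so (1,1) = 83.
The remaining cell in anti-diagonal is (5,1) = 310 − 245 = 65.
Row 3 must total 310; the given cells sum to 281, so (3,1) = 29.
Row 5 must total 310; the given cells sum to 236, so (5,2) = 74.
Column 1 must total 310; the given cells sum to 263, so (4,1) = 47.
The remaining cell in column 2 is (1,2) = 310 − 218 = 92.
From row 1, 310 − (83 + 92 + 50 + 59) gives (1,3) = 26.
The remaining cell in row 4 is (4,3) = 310 − 230 = 80.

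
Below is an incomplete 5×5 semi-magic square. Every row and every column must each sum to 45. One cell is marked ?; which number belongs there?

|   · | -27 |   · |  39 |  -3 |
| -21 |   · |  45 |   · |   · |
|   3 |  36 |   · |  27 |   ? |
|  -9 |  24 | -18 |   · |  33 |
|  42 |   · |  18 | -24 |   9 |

The remaining cell in row 4 is (4,4) = 45 − 30 = 15.
The remaining cell in row 5 is (5,2) = 45 − 45 = 0.
Column 1: -21 + 3 + (-9) + 42 + ? = 45, so (1,1) = 30.
Column 2: -27 + 36 + 24 + 0 + ? = 45, so (2,2) = 12.
The remaining cell in column 4 is (2,4) = 45 − 57 = -12.
Row 1 must total 45; the given cells sum to 39, so (1,3) = 6.
Row 2 needs 45; the known cells sum to 24, so (2,5) = 21.
From column 3, 45 − (6 + 45 + (-18) + 18) gives (3,3) = -6.
Column 5: -3 + 21 + 33 + 9 + ? = 45, so (3,5) = -15.

-15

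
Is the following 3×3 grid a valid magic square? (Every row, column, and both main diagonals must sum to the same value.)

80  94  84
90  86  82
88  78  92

Row 1: 80 + 94 + 84 = 258.
Row 2: 90 + 86 + 82 = 258.
Row 3: 88 + 78 + 92 = 258.
Column 1: 80 + 90 + 88 = 258.
Column 2: 94 + 86 + 78 = 258.
Column 3: 84 + 82 + 92 = 258.
Main diagonal: 80 + 86 + 92 = 258.
Anti-diagonal: 84 + 86 + 88 = 258.
All lines sum to 258.

Yes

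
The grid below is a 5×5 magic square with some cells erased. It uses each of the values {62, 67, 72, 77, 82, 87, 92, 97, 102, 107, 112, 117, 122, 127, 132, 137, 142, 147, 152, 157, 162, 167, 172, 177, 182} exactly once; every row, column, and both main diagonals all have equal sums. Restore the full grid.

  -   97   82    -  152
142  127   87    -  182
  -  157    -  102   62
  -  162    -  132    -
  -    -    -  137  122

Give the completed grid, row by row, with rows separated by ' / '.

112 97 82 167 152 / 142 127 87 72 182 / 172 157 117 102 62 / 77 162 147 132 92 / 107 67 177 137 122

The 25 entries sum to 3050, so each line sums to 3050/5 = 610.
Row 2 must total 610; the given cells sum to 538, so (2,4) = 72.
Column 2: 97 + 127 + 157 + 162 + ? = 610, so (5,2) = 67.
Column 4: 72 + 102 + 132 + 137 + ? = 610, so (1,4) = 167.
Using column 5: 152 + 182 + 62 + 122 + ? → (4,5) = 610 − 518 = 92.
Row 1: 97 + 82 + 167 + 152 + ? = 610, so (1,1) = 112.
The remaining cell in main diagonal is (3,3) = 610 − 493 = 117.
Anti-diagonal must total 610; the given cells sum to 503, so (5,1) = 107.
Row 3 needs 610; the known cells sum to 438, so (3,1) = 172.
The remaining cell in row 5 is (5,3) = 610 − 433 = 177.
Column 1 must total 610; the given cells sum to 533, so (4,1) = 77.
Column 3: 82 + 87 + 117 + 177 + ? = 610, so (4,3) = 147.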